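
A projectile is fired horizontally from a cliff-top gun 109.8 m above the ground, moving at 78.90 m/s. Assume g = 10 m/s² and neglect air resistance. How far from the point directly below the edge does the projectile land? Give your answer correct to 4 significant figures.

Initial vertical velocity is zero, so the fall time comes from h = ½ g t²: t = √(2 × 109.8 / 10) = 4.6861 s.
Horizontal motion is uniform at 78.90 m/s, so x = 78.90 × 4.6861 = 369.7 m.

369.7 m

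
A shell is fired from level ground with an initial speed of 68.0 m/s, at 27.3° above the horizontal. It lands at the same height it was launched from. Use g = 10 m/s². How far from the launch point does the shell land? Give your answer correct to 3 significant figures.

Components: v_x = 68.0 cos 27.3° = 60.43 m/s, v_y = 68.0 sin 27.3° = 31.19 m/s.
Time of flight (same landing height): t = 2 v_y / g = 2 × 31.19 / 10 = 6.238 s.
Range: R = v_x · t = 60.43 × 6.238 = 377 m.

377 m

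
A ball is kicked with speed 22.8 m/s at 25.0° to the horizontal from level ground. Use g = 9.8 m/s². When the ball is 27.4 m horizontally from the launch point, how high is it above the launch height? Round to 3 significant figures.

v_x = 22.8 cos 25.0° = 20.66 m/s, v_y0 = 22.8 sin 25.0° = 9.636 m/s.
Time to reach x = 27.4 m: t = x / v_x = 27.4 / 20.66 = 1.326 s.
y = v_y0 t − ½ g t² = 9.636×1.326 − 4.900×1.326² = 4.16 m.

4.16 m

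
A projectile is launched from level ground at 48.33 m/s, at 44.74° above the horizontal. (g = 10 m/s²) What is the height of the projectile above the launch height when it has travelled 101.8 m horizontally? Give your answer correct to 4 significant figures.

56.91 m

v_x = 48.33 cos 44.74° = 34.329 m/s, v_y0 = 48.33 sin 44.74° = 34.019 m/s.
Time to reach x = 101.8 m: t = x / v_x = 101.8 / 34.329 = 2.9654 s.
y = v_y0 t − ½ g t² = 34.019×2.9654 − 5.000×2.9654² = 56.91 m.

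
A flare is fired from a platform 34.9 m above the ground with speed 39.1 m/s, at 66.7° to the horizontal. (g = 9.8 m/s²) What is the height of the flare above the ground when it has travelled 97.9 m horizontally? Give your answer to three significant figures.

65.9 m

v_x = 39.1 cos 66.7° = 15.47 m/s, v_y0 = 39.1 sin 66.7° = 35.91 m/s.
Time to reach x = 97.9 m: t = x / v_x = 97.9 / 15.47 = 6.328 s.
y = 34.9 + v_y0 t − ½ g t² = 34.9 + 35.91×6.328 − 4.900×6.328² = 65.9 m.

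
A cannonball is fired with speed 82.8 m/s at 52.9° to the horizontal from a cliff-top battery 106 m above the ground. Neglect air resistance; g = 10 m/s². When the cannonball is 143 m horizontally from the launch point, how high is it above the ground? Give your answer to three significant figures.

v_x = 82.8 cos 52.9° = 49.95 m/s, v_y0 = 82.8 sin 52.9° = 66.04 m/s.
Time to reach x = 143 m: t = x / v_x = 143 / 49.95 = 2.863 s.
y = 106 + v_y0 t − ½ g t² = 106 + 66.04×2.863 − 5.000×2.863² = 254 m.

254 m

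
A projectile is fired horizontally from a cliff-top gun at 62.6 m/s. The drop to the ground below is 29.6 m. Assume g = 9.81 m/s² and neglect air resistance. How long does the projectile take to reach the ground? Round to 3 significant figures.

2.46 s

The horizontal speed doesn't affect the fall. With v_y0 = 0, h = ½ g t².
t = √(2 × 29.6 / 9.81) = √6.035 = 2.46 s.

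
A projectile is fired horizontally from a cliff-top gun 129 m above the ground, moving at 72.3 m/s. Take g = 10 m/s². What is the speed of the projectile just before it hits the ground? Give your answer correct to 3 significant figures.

88.4 m/s

Fall time: t = √(2 × 129 / 10) = 5.079 s.
At impact: v_x = 72.3 m/s (unchanged), v_y = g t = 10 × 5.079 = 50.79 m/s.
Speed = √(v_x² + v_y²) = √(5227 + 2580) = 88.4 m/s.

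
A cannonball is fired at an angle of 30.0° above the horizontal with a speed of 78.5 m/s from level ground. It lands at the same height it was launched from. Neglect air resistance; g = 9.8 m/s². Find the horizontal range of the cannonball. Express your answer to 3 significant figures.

545 m

For level ground, R = v₀² sin(2θ) / g.
sin(2 × 30.0°) = sin 60.00° = 0.8660.
R = (78.5)² × 0.8660 / 9.8 = 545 m.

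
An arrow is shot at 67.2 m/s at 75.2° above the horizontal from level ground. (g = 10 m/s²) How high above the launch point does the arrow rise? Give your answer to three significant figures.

Vertical component of launch velocity: v_y = 67.2 sin 75.2° = 64.97 m/s.
At the highest point the vertical velocity is zero, so v_y² = 2 g h_max.
h_max = (64.97)² / (2 × 10) = 4221 / 20.00 = 211 m.

211 m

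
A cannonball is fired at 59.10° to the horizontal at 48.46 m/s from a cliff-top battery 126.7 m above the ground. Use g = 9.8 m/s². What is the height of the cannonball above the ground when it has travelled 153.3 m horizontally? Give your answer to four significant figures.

v_x = 48.46 cos 59.10° = 24.886 m/s, v_y0 = 48.46 sin 59.10° = 41.582 m/s.
Time to reach x = 153.3 m: t = x / v_x = 153.3 / 24.886 = 6.1601 s.
y = 126.7 + v_y0 t − ½ g t² = 126.7 + 41.582×6.1601 − 4.900×6.1601² = 196.9 m.

196.9 m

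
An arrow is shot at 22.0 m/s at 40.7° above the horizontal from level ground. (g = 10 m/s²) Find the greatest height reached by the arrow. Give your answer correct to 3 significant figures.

Vertical component of launch velocity: v_y = 22.0 sin 40.7° = 14.35 m/s.
At the highest point the vertical velocity is zero, so v_y² = 2 g h_max.
h_max = (14.35)² / (2 × 10) = 205.9 / 20.00 = 10.3 m.

10.3 m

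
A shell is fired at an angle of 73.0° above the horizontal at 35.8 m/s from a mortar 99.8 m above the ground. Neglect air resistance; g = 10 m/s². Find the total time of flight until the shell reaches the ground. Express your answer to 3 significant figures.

Vertical component: v_y = 35.8 sin 73.0° = 34.24 m/s.
Taking up as positive with launch at y = 99.8 m, landing at y = 0: 0 = 99.8 + 34.24 t − ½(10) t².
Solving 5.000 t² − 34.24 t − 99.8 = 0 gives t = [34.24 + √(34.24² + 4·5.000·99.8)] / 10.00 = 9.05 s.

9.05 s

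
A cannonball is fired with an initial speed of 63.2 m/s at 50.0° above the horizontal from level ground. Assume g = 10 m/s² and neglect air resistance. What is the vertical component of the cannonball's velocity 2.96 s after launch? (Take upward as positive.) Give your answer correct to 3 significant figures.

Initial vertical component: v_y0 = 63.2 sin 50.0° = 48.41 m/s.
v_y(t) = v_y0 − g t = 48.41 − 10 × 2.96 = 18.8 m/s.

18.8 m/s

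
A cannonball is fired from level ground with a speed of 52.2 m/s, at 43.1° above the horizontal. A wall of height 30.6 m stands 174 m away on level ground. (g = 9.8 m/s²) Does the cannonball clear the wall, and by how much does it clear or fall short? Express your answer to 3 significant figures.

Yes — it clears the wall by 30.1 m.

v_x = 52.2 cos 43.1° = 38.11 m/s; v_y0 = 52.2 sin 43.1° = 35.67 m/s.
Time to reach the wall: t = 174 / 38.11 = 4.566 s.
Height at that point: y = 35.67×4.566 − 4.900×4.566² = 60.71 m.
That is 60.71 − 30.6 = 30.1 m above the top of the wall, so the cannonball clears it.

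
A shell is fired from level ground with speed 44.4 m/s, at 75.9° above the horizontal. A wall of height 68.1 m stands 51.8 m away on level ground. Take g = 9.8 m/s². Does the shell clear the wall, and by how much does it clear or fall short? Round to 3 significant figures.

v_x = 44.4 cos 75.9° = 10.82 m/s; v_y0 = 44.4 sin 75.9° = 43.06 m/s.
Time to reach the wall: t = 51.8 / 10.82 = 4.787 s.
Height at that point: y = 43.06×4.787 − 4.900×4.787² = 93.84 m.
That is 93.84 − 68.1 = 25.7 m above the top of the wall, so the shell clears it.

Yes — it clears the wall by 25.7 m.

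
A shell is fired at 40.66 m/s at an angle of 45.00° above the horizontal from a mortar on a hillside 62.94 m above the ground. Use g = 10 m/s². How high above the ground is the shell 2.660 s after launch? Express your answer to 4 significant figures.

104.0 m

v_y0 = 40.66 sin 45.00° = 28.751 m/s.
y(t) = 62.94 + v_y0 t − ½ g t² = 62.94 + 28.751×2.660 − ½×10×2.660² = 104.0 m.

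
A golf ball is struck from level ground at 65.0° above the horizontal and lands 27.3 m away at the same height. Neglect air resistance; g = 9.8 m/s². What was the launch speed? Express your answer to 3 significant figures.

On level ground, R = v₀² sin(2θ) / g, so v₀ = √(R g / sin 2θ).
sin(2 × 65.0°) = 0.7660.
v₀ = √(27.3 × 9.8 / 0.7660) = √349.3 = 18.7 m/s.

18.7 m/s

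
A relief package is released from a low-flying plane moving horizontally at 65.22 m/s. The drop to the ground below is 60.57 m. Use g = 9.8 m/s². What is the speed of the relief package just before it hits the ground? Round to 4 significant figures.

Fall time: t = √(2 × 60.57 / 9.8) = 3.5159 s.
At impact: v_x = 65.22 m/s (unchanged), v_y = g t = 9.8 × 3.5159 = 34.456 m/s.
Speed = √(v_x² + v_y²) = √(4253.6 + 1187.2) = 73.76 m/s.

73.76 m/s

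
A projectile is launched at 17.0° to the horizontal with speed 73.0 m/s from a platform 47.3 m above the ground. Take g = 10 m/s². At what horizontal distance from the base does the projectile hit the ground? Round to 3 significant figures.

410 m

Components: v_x = 73.0 cos 17.0° = 69.81 m/s, v_y = 73.0 sin 17.0° = 21.34 m/s.
Vertical: 0 = 47.3 + 21.34 t − ½(10) t² ⇒ 5.000 t² − 21.34 t − 47.3 = 0.
t = [21.34 + √(455.4 + 946.0)] / 10.00 = 5.878 s.
Horizontal: R = v_x · t = 69.81 × 5.878 = 410 m.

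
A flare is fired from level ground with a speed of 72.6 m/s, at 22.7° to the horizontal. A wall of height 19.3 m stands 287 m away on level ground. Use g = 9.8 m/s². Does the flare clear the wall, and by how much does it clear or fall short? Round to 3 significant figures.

Yes — it clears the wall by 10.8 m.

v_x = 72.6 cos 22.7° = 66.98 m/s; v_y0 = 72.6 sin 22.7° = 28.02 m/s.
Time to reach the wall: t = 287 / 66.98 = 4.285 s.
Height at that point: y = 28.02×4.285 − 4.900×4.285² = 30.10 m.
That is 30.10 − 19.3 = 10.8 m above the top of the wall, so the flare clears it.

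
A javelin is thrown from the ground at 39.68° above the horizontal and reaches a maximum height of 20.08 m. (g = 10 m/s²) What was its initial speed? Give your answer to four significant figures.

31.39 m/s

At maximum height v_y = 0, so (v₀ sin θ)² = 2 g H.
v₀ sin 39.68° = √(2 × 10 × 20.08) = 20.040 m/s.
v₀ = 20.040 / sin 39.68° = 20.040 / 0.6385 = 31.39 m/s.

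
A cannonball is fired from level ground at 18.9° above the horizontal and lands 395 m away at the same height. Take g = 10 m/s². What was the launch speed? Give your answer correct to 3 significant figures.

On level ground, R = v₀² sin(2θ) / g, so v₀ = √(R g / sin 2θ).
sin(2 × 18.9°) = 0.6129.
v₀ = √(395 × 10 / 0.6129) = √6445 = 80.3 m/s.

80.3 m/s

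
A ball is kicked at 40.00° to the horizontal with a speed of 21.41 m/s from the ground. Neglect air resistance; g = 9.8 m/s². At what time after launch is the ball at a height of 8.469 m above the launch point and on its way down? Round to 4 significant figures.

1.898 s

v_y0 = 21.41 sin 40.00° = 13.762 m/s.
Set y = v_y0 t − ½ g t² = 8.469: 4.900 t² − 13.762 t + 8.469 = 0.
t = [13.762 ± √(189.39 − 165.99)] / 9.8 = (13.762 ± 4.8374) / 9.8, giving t = 0.9107 s or t = 1.898 s.
On the way down corresponds to the larger root: t = 1.898 s.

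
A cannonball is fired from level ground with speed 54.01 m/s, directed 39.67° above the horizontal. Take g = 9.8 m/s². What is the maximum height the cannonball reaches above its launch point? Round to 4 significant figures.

Vertical component of launch velocity: v_y = 54.01 sin 39.67° = 34.478 m/s.
At the highest point the vertical velocity is zero, so v_y² = 2 g h_max.
h_max = (34.478)² / (2 × 9.8) = 1188.7 / 19.60 = 60.65 m.

60.65 m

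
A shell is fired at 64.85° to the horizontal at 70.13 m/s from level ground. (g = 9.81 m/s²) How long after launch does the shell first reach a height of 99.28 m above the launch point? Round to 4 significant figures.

1.820 s

v_y0 = 70.13 sin 64.85° = 63.482 m/s.
Set y = v_y0 t − ½ g t² = 99.28: 4.905 t² − 63.482 t + 99.28 = 0.
t = [63.482 ± √(4030.0 − 1947.9)] / 9.81 = (63.482 ± 45.630) / 9.81, giving t = 1.820 s or t = 11.12 s.
The shell is on the way up at the first time, so t = 1.820 s.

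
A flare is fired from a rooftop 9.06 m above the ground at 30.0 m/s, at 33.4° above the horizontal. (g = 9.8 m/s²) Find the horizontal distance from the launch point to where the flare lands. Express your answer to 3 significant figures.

Components: v_x = 30.0 cos 33.4° = 25.05 m/s, v_y = 30.0 sin 33.4° = 16.51 m/s.
Vertical: 0 = 9.06 + 16.51 t − ½(9.8) t² ⇒ 4.900 t² − 16.51 t − 9.06 = 0.
t = [16.51 + √(272.6 + 177.6)] / 9.800 = 3.850 s.
Horizontal: R = v_x · t = 25.05 × 3.850 = 96.4 m.

96.4 m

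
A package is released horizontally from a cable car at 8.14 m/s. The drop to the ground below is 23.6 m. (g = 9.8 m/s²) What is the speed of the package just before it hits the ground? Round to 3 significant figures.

Fall time: t = √(2 × 23.6 / 9.8) = 2.195 s.
At impact: v_x = 8.14 m/s (unchanged), v_y = g t = 9.8 × 2.195 = 21.51 m/s.
Speed = √(v_x² + v_y²) = √(66.26 + 462.7) = 23.0 m/s.

23.0 m/s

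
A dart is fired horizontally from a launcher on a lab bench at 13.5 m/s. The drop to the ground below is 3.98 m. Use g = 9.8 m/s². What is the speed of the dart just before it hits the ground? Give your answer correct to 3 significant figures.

16.1 m/s

Fall time: t = √(2 × 3.98 / 9.8) = 0.9012 s.
At impact: v_x = 13.5 m/s (unchanged), v_y = g t = 9.8 × 0.9012 = 8.832 m/s.
Speed = √(v_x² + v_y²) = √(182.2 + 78.00) = 16.1 m/s.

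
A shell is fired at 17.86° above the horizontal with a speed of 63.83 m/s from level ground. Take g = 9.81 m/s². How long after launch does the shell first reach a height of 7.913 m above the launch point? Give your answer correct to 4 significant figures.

0.4564 s

v_y0 = 63.83 sin 17.86° = 19.576 m/s.
Set y = v_y0 t − ½ g t² = 7.913: 4.905 t² − 19.576 t + 7.913 = 0.
t = [19.576 ± √(383.22 − 155.25)] / 9.81 = (19.576 ± 15.099) / 9.81, giving t = 0.4564 s or t = 3.535 s.
The shell is on the way up at the first time, so t = 0.4564 s.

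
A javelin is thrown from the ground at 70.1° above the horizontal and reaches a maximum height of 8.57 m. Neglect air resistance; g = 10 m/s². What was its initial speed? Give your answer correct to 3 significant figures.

13.9 m/s

At maximum height v_y = 0, so (v₀ sin θ)² = 2 g H.
v₀ sin 70.1° = √(2 × 10 × 8.57) = 13.09 m/s.
v₀ = 13.09 / sin 70.1° = 13.09 / 0.9403 = 13.9 m/s.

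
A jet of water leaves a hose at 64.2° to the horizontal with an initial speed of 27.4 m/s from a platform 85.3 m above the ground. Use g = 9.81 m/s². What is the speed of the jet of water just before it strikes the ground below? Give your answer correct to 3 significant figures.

49.2 m/s

v_x = 27.4 cos 64.2° = 11.93 m/s is unchanged throughout.
For the vertical component, v_y² = v_y0² + 2 g h = (24.67)² + 2×9.81×85.3 = 2282, so |v_y| = 47.77 m/s.
Impact speed = √(v_x² + v_y²) = √(142.3 + 2282) = 49.2 m/s.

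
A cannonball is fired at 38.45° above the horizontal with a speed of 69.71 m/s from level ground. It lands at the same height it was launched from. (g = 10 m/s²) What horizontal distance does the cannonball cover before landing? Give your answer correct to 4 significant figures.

473.3 m

For level ground, R = v₀² sin(2θ) / g.
sin(2 × 38.45°) = sin 76.900° = 0.9740.
R = (69.71)² × 0.9740 / 10 = 473.3 m.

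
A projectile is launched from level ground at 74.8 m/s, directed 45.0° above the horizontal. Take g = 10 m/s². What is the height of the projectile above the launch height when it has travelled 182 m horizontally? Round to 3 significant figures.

123 m

v_x = 74.8 cos 45.0° = 52.89 m/s, v_y0 = 74.8 sin 45.0° = 52.89 m/s.
Time to reach x = 182 m: t = x / v_x = 182 / 52.89 = 3.441 s.
y = v_y0 t − ½ g t² = 52.89×3.441 − 5.000×3.441² = 123 m.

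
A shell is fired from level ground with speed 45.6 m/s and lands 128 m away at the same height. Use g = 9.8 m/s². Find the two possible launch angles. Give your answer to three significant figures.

Level-ground range: R = v₀² sin(2θ)/g ⇒ sin 2θ = R g / v₀² = 128×9.8/45.6² = 0.6033.
2θ = arcsin(0.6033) = 37.11° or 180° − 37.11° = 142.89°.
So θ = 18.6° or θ = 71.4°.

18.6° and 71.4°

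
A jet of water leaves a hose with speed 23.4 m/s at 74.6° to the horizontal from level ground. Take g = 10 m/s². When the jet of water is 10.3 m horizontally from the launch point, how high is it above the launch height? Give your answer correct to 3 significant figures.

23.7 m

v_x = 23.4 cos 74.6° = 6.214 m/s, v_y0 = 23.4 sin 74.6° = 22.56 m/s.
Time to reach x = 10.3 m: t = x / v_x = 10.3 / 6.214 = 1.658 s.
y = v_y0 t − ½ g t² = 22.56×1.658 − 5.000×1.658² = 23.7 m.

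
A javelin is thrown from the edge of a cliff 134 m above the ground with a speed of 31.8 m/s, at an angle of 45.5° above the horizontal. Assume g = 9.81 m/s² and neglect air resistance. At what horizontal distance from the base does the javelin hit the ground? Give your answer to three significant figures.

Components: v_x = 31.8 cos 45.5° = 22.29 m/s, v_y = 31.8 sin 45.5° = 22.68 m/s.
Vertical: 0 = 134 + 22.68 t − ½(9.81) t² ⇒ 4.905 t² − 22.68 t − 134 = 0.
t = [22.68 + √(514.4 + 2629)] / 9.810 = 8.027 s.
Horizontal: R = v_x · t = 22.29 × 8.027 = 179 m.

179 m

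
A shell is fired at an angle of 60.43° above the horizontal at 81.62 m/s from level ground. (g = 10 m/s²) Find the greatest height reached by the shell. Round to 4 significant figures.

Vertical component of launch velocity: v_y = 81.62 sin 60.43° = 70.989 m/s.
At the highest point the vertical velocity is zero, so v_y² = 2 g h_max.
h_max = (70.989)² / (2 × 10) = 5039.4 / 20.00 = 252.0 m.

252.0 m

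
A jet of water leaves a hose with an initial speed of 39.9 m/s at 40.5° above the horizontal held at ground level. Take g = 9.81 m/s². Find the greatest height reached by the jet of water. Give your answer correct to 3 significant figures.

Vertical component of launch velocity: v_y = 39.9 sin 40.5° = 25.91 m/s.
At the highest point the vertical velocity is zero, so v_y² = 2 g h_max.
h_max = (25.91)² / (2 × 9.81) = 671.3 / 19.62 = 34.2 m.

34.2 m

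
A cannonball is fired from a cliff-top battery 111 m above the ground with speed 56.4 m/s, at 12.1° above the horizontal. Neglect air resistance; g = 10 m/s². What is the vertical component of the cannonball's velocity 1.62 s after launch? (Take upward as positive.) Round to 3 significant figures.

Initial vertical component: v_y0 = 56.4 sin 12.1° = 11.82 m/s.
v_y(t) = v_y0 − g t = 11.82 − 10 × 1.62 = -4.38 m/s.

-4.38 m/s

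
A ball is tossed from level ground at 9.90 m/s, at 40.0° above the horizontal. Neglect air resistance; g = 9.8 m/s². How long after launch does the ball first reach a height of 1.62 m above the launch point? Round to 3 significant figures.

0.348 s

v_y0 = 9.90 sin 40.0° = 6.364 m/s.
Set y = v_y0 t − ½ g t² = 1.62: 4.900 t² − 6.364 t + 1.62 = 0.
t = [6.364 ± √(40.50 − 31.75)] / 9.8 = (6.364 ± 2.958) / 9.8, giving t = 0.348 s or t = 0.951 s.
The ball is on the way up at the first time, so t = 0.348 s.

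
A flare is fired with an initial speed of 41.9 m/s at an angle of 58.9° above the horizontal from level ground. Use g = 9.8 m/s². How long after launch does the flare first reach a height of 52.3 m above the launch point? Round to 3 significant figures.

v_y0 = 41.9 sin 58.9° = 35.88 m/s.
Set y = v_y0 t − ½ g t² = 52.3: 4.900 t² − 35.88 t + 52.3 = 0.
t = [35.88 ± √(1287 − 1025)] / 9.8 = (35.88 ± 16.19) / 9.8, giving t = 2.01 s or t = 5.31 s.
The flare is on the way up at the first time, so t = 2.01 s.

2.01 s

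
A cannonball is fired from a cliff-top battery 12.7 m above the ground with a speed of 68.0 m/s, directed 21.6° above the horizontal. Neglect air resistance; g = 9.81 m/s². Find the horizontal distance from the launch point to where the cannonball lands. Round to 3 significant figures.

352 m

Components: v_x = 68.0 cos 21.6° = 63.22 m/s, v_y = 68.0 sin 21.6° = 25.03 m/s.
Vertical: 0 = 12.7 + 25.03 t − ½(9.81) t² ⇒ 4.905 t² − 25.03 t − 12.7 = 0.
t = [25.03 + √(626.5 + 249.2)] / 9.810 = 5.568 s.
Horizontal: R = v_x · t = 63.22 × 5.568 = 352 m.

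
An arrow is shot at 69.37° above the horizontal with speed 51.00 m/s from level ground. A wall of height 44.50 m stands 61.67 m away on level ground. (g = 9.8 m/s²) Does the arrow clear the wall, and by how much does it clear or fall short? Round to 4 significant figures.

Yes — it clears the wall by 61.59 m.

v_x = 51.00 cos 69.37° = 17.969 m/s; v_y0 = 51.00 sin 69.37° = 47.730 m/s.
Time to reach the wall: t = 61.67 / 17.969 = 3.4320 s.
Height at that point: y = 47.730×3.4320 − 4.900×3.4320² = 106.09 m.
That is 106.09 − 44.50 = 61.59 m above the top of the wall, so the arrow clears it.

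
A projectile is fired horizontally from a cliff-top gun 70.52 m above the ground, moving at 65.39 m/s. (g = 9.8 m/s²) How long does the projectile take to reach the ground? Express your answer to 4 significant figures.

The horizontal speed doesn't affect the fall. With v_y0 = 0, h = ½ g t².
t = √(2 × 70.52 / 9.8) = √14.392 = 3.794 s.

3.794 s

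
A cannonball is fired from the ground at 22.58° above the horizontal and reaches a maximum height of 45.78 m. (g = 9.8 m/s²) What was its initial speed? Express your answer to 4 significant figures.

At maximum height v_y = 0, so (v₀ sin θ)² = 2 g H.
v₀ sin 22.58° = √(2 × 9.8 × 45.78) = 29.955 m/s.
v₀ = 29.955 / sin 22.58° = 29.955 / 0.3840 = 78.01 m/s.

78.01 m/s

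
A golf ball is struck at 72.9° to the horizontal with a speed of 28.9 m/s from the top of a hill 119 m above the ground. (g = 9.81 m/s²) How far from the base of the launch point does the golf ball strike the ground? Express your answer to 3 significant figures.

Components: v_x = 28.9 cos 72.9° = 8.498 m/s, v_y = 28.9 sin 72.9° = 27.62 m/s.
Vertical: 0 = 119 + 27.62 t − ½(9.81) t² ⇒ 4.905 t² − 27.62 t − 119 = 0.
t = [27.62 + √(762.9 + 2335)] / 9.810 = 8.489 s.
Horizontal: R = v_x · t = 8.498 × 8.489 = 72.1 m.

72.1 m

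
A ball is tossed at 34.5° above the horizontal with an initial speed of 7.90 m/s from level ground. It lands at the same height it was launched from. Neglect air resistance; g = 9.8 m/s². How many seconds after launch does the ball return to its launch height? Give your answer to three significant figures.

0.913 s

Vertical component: v_y = 7.90 sin 34.5° = 4.475 m/s.
For a projectile landing at launch height, time of flight is t = 2 v_y / g = 2 × 4.475 / 9.8 = 0.913 s.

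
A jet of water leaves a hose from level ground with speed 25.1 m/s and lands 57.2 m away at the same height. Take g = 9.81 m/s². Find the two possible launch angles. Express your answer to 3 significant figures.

31.5° and 58.5°

Level-ground range: R = v₀² sin(2θ)/g ⇒ sin 2θ = R g / v₀² = 57.2×9.81/25.1² = 0.8907.
2θ = arcsin(0.8907) = 62.96° or 180° − 62.96° = 117.04°.
So θ = 31.5° or θ = 58.5°.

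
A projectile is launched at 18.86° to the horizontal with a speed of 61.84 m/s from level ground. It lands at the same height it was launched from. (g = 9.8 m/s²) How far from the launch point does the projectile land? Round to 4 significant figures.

238.7 m

For level ground, R = v₀² sin(2θ) / g.
sin(2 × 18.86°) = sin 37.720° = 0.6118.
R = (61.84)² × 0.6118 / 9.8 = 238.7 m.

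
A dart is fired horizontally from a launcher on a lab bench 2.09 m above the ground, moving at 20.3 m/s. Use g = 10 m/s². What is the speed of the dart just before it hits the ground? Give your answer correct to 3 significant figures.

Fall time: t = √(2 × 2.09 / 10) = 0.6465 s.
At impact: v_x = 20.3 m/s (unchanged), v_y = g t = 10 × 0.6465 = 6.465 m/s.
Speed = √(v_x² + v_y²) = √(412.1 + 41.80) = 21.3 m/s.

21.3 m/s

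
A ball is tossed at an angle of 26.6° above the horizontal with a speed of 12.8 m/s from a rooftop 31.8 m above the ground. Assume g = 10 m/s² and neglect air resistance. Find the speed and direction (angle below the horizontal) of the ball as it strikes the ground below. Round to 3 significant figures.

v_x = 12.8 cos 26.6° = 11.45 m/s (constant).
|v_y| at impact = √((5.731)² + 2×10×31.8) = 25.86 m/s.
Speed = √(11.45² + 25.86²) = 28.3 m/s; angle = arctan(25.86/11.45) = 66.1° below horizontal.

28.3 m/s at 66.1° below the horizontal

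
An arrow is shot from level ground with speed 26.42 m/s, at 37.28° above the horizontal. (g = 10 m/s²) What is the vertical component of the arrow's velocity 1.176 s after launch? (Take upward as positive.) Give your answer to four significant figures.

4.243 m/s

Initial vertical component: v_y0 = 26.42 sin 37.28° = 16.003 m/s.
v_y(t) = v_y0 − g t = 16.003 − 10 × 1.176 = 4.243 m/s.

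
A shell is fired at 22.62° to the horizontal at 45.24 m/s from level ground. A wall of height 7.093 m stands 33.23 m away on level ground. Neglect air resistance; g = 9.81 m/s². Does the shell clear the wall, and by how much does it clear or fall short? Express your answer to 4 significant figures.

v_x = 45.24 cos 22.62° = 41.760 m/s; v_y0 = 45.24 sin 22.62° = 17.400 m/s.
Time to reach the wall: t = 33.23 / 41.760 = 0.79574 s.
Height at that point: y = 17.400×0.79574 − 4.905×0.79574² = 10.740 m.
That is 10.740 − 7.093 = 3.647 m above the top of the wall, so the shell clears it.

Yes — it clears the wall by 3.647 m.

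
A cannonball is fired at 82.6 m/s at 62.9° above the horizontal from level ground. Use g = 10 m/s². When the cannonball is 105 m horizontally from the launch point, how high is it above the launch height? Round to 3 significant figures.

166 m

v_x = 82.6 cos 62.9° = 37.63 m/s, v_y0 = 82.6 sin 62.9° = 73.53 m/s.
Time to reach x = 105 m: t = x / v_x = 105 / 37.63 = 2.790 s.
y = v_y0 t − ½ g t² = 73.53×2.790 − 5.000×2.790² = 166 m.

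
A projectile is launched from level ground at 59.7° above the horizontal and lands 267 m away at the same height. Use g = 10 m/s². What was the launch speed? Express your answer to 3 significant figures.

On level ground, R = v₀² sin(2θ) / g, so v₀ = √(R g / sin 2θ).
sin(2 × 59.7°) = 0.8712.
v₀ = √(267 × 10 / 0.8712) = √3065 = 55.4 m/s.

55.4 m/s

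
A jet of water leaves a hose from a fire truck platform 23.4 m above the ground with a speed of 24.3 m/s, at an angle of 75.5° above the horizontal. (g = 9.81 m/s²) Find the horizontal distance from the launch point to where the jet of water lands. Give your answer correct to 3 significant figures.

34.3 m

Components: v_x = 24.3 cos 75.5° = 6.084 m/s, v_y = 24.3 sin 75.5° = 23.53 m/s.
Vertical: 0 = 23.4 + 23.53 t − ½(9.81) t² ⇒ 4.905 t² − 23.53 t − 23.4 = 0.
t = [23.53 + √(553.7 + 459.1)] / 9.810 = 5.643 s.
Horizontal: R = v_x · t = 6.084 × 5.643 = 34.3 m.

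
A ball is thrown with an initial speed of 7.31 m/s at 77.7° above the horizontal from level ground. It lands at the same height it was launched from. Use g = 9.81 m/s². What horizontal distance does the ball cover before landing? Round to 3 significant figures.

For level ground, R = v₀² sin(2θ) / g.
sin(2 × 77.7°) = sin 155.4° = 0.4163.
R = (7.31)² × 0.4163 / 9.81 = 2.27 m.

2.27 m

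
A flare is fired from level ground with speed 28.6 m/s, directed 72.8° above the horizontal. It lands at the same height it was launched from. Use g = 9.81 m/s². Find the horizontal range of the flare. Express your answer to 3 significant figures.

47.1 m

For level ground, R = v₀² sin(2θ) / g.
sin(2 × 72.8°) = sin 145.6° = 0.5650.
R = (28.6)² × 0.5650 / 9.81 = 47.1 m.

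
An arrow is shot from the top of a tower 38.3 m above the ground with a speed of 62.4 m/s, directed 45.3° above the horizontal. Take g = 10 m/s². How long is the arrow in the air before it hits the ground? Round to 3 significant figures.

9.66 s

Vertical component: v_y = 62.4 sin 45.3° = 44.35 m/s.
Taking up as positive with launch at y = 38.3 m, landing at y = 0: 0 = 38.3 + 44.35 t − ½(10) t².
Solving 5.000 t² − 44.35 t − 38.3 = 0 gives t = [44.35 + √(44.35² + 4·5.000·38.3)] / 10.00 = 9.66 s.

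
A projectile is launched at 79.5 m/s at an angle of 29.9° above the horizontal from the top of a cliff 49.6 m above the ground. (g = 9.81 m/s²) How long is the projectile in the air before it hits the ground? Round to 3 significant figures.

Vertical component: v_y = 79.5 sin 29.9° = 39.63 m/s.
Taking up as positive with launch at y = 49.6 m, landing at y = 0: 0 = 49.6 + 39.63 t − ½(9.81) t².
Solving 4.905 t² − 39.63 t − 49.6 = 0 gives t = [39.63 + √(39.63² + 4·4.905·49.6)] / 9.810 = 9.18 s.

9.18 s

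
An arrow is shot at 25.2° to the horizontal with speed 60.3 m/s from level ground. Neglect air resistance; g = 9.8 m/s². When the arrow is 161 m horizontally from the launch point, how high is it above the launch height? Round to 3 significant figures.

v_x = 60.3 cos 25.2° = 54.56 m/s, v_y0 = 60.3 sin 25.2° = 25.67 m/s.
Time to reach x = 161 m: t = x / v_x = 161 / 54.56 = 2.951 s.
y = v_y0 t − ½ g t² = 25.67×2.951 − 4.900×2.951² = 33.1 m.

33.1 m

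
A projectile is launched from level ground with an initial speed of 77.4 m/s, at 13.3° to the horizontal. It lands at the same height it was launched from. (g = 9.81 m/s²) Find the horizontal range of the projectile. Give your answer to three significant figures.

273 m

Components: v_x = 77.4 cos 13.3° = 75.32 m/s, v_y = 77.4 sin 13.3° = 17.81 m/s.
Time of flight (same landing height): t = 2 v_y / g = 2 × 17.81 / 9.81 = 3.631 s.
Range: R = v_x · t = 75.32 × 3.631 = 273 m.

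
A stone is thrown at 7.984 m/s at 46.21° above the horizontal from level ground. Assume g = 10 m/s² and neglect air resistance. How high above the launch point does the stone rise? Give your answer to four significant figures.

1.661 m

Vertical component of launch velocity: v_y = 7.984 sin 46.21° = 5.7635 m/s.
At the highest point the vertical velocity is zero, so v_y² = 2 g h_max.
h_max = (5.7635)² / (2 × 10) = 33.218 / 20.00 = 1.661 m.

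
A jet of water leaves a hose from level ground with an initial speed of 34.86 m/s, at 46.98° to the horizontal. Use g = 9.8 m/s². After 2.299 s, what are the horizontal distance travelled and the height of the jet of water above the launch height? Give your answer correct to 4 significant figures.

x = 54.68 m, y = 32.70 m

v_x = 34.86 cos 46.98° = 23.783 m/s; v_y0 = 34.86 sin 46.98° = 25.487 m/s.
x = v_x t = 23.783 × 2.299 = 54.68 m.
y = v_y0 t − ½ g t² = 25.487×2.299 − 4.900×2.299² = 32.70 m.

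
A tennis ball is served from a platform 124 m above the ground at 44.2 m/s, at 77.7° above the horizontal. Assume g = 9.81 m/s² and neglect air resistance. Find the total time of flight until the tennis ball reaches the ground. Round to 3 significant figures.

11.1 s

Vertical component: v_y = 44.2 sin 77.7° = 43.19 m/s.
Taking up as positive with launch at y = 124 m, landing at y = 0: 0 = 124 + 43.19 t − ½(9.81) t².
Solving 4.905 t² − 43.19 t − 124 = 0 gives t = [43.19 + √(43.19² + 4·4.905·124)] / 9.810 = 11.1 s.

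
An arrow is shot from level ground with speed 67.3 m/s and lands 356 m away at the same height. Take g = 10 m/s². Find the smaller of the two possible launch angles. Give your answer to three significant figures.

25.9°

Level-ground range: R = v₀² sin(2θ)/g ⇒ sin 2θ = R g / v₀² = 356×10/67.3² = 0.7860.
2θ = arcsin(0.7860) = 51.81° or 180° − 51.81° = 128.19°.
So θ = 25.9° or θ = 64.1°.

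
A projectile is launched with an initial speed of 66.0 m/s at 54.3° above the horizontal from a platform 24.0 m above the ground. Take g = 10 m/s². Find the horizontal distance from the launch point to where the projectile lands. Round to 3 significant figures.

429 m

Components: v_x = 66.0 cos 54.3° = 38.51 m/s, v_y = 66.0 sin 54.3° = 53.60 m/s.
Vertical: 0 = 24.0 + 53.60 t − ½(10) t² ⇒ 5.000 t² − 53.60 t − 24.0 = 0.
t = [53.60 + √(2873 + 480.0)] / 10.00 = 11.15 s.
Horizontal: R = v_x · t = 38.51 × 11.15 = 429 m.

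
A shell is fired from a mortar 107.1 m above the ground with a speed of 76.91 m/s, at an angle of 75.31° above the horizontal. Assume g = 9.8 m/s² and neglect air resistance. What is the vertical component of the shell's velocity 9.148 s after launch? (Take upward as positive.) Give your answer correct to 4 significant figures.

Initial vertical component: v_y0 = 76.91 sin 75.31° = 74.396 m/s.
v_y(t) = v_y0 − g t = 74.396 − 9.8 × 9.148 = -15.25 m/s.

-15.25 m/s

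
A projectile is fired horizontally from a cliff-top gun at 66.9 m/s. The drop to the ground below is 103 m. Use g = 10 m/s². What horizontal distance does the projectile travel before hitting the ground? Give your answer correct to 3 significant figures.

304 m

Initial vertical velocity is zero, so the fall time comes from h = ½ g t²: t = √(2 × 103 / 10) = 4.539 s.
Horizontal motion is uniform at 66.9 m/s, so x = 66.9 × 4.539 = 304 m.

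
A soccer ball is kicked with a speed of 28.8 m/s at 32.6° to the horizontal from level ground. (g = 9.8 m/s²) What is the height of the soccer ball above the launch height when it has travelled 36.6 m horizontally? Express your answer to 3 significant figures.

v_x = 28.8 cos 32.6° = 24.26 m/s, v_y0 = 28.8 sin 32.6° = 15.52 m/s.
Time to reach x = 36.6 m: t = x / v_x = 36.6 / 24.26 = 1.509 s.
y = v_y0 t − ½ g t² = 15.52×1.509 − 4.900×1.509² = 12.3 m.

12.3 m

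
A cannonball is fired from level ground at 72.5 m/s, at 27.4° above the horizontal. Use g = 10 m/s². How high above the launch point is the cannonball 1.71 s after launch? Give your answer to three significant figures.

42.4 m

v_y0 = 72.5 sin 27.4° = 33.36 m/s.
y(t) = v_y0 t − ½ g t² = 33.36×1.71 − 5.000×1.71² = 42.4 m.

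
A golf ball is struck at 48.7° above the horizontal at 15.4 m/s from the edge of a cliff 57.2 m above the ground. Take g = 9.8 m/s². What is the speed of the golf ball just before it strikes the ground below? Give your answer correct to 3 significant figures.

v_x = 15.4 cos 48.7° = 10.16 m/s is unchanged throughout.
For the vertical component, v_y² = v_y0² + 2 g h = (11.57)² + 2×9.8×57.2 = 1255, so |v_y| = 35.43 m/s.
Impact speed = √(v_x² + v_y²) = √(103.2 + 1255) = 36.9 m/s.

36.9 m/s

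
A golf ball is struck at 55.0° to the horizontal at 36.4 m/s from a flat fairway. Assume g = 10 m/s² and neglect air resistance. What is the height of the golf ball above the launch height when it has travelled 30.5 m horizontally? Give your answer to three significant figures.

v_x = 36.4 cos 55.0° = 20.88 m/s, v_y0 = 36.4 sin 55.0° = 29.82 m/s.
Time to reach x = 30.5 m: t = x / v_x = 30.5 / 20.88 = 1.461 s.
y = v_y0 t − ½ g t² = 29.82×1.461 − 5.000×1.461² = 32.9 m.

32.9 m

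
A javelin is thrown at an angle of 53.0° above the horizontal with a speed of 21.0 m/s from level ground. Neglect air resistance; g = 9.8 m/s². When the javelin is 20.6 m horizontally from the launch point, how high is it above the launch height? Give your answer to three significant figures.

14.3 m

v_x = 21.0 cos 53.0° = 12.64 m/s, v_y0 = 21.0 sin 53.0° = 16.77 m/s.
Time to reach x = 20.6 m: t = x / v_x = 20.6 / 12.64 = 1.630 s.
y = v_y0 t − ½ g t² = 16.77×1.630 − 4.900×1.630² = 14.3 m.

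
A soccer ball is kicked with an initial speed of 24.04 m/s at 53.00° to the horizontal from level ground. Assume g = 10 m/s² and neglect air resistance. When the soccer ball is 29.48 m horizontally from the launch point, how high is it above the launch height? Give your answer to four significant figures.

18.36 m

v_x = 24.04 cos 53.00° = 14.468 m/s, v_y0 = 24.04 sin 53.00° = 19.199 m/s.
Time to reach x = 29.48 m: t = x / v_x = 29.48 / 14.468 = 2.0376 s.
y = v_y0 t − ½ g t² = 19.199×2.0376 − 5.000×2.0376² = 18.36 m.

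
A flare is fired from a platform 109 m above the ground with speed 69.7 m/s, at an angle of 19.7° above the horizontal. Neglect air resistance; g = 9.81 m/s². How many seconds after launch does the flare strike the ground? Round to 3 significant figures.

Vertical component: v_y = 69.7 sin 19.7° = 23.50 m/s.
Taking up as positive with launch at y = 109 m, landing at y = 0: 0 = 109 + 23.50 t − ½(9.81) t².
Solving 4.905 t² − 23.50 t − 109 = 0 gives t = [23.50 + √(23.50² + 4·4.905·109)] / 9.810 = 7.68 s.

7.68 s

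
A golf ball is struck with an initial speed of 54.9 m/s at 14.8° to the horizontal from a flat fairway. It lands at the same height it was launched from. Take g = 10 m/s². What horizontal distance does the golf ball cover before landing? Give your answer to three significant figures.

Components: v_x = 54.9 cos 14.8° = 53.08 m/s, v_y = 54.9 sin 14.8° = 14.02 m/s.
Time of flight (same landing height): t = 2 v_y / g = 2 × 14.02 / 10 = 2.804 s.
Range: R = v_x · t = 53.08 × 2.804 = 149 m.

149 m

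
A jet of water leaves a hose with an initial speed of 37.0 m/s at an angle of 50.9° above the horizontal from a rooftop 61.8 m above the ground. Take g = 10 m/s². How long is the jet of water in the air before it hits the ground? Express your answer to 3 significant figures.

7.41 s

Vertical component: v_y = 37.0 sin 50.9° = 28.71 m/s.
Taking up as positive with launch at y = 61.8 m, landing at y = 0: 0 = 61.8 + 28.71 t − ½(10) t².
Solving 5.000 t² − 28.71 t − 61.8 = 0 gives t = [28.71 + √(28.71² + 4·5.000·61.8)] / 10.00 = 7.41 s.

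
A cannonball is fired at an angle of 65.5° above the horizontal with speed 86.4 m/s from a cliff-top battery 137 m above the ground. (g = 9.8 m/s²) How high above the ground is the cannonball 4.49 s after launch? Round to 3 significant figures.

v_y0 = 86.4 sin 65.5° = 78.62 m/s.
y(t) = 137 + v_y0 t − ½ g t² = 137 + 78.62×4.49 − ½×9.8×4.49² = 391 m.

391 m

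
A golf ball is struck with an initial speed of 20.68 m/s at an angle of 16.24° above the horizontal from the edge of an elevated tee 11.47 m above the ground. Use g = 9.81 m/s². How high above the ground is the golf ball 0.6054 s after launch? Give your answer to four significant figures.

13.17 m

v_y0 = 20.68 sin 16.24° = 5.7834 m/s.
y(t) = 11.47 + v_y0 t − ½ g t² = 11.47 + 5.7834×0.6054 − ½×9.81×0.6054² = 13.17 m.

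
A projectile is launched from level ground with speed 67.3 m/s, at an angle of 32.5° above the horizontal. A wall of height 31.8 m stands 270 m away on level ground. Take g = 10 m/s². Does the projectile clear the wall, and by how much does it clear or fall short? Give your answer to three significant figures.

Yes — it clears the wall by 27.1 m.

v_x = 67.3 cos 32.5° = 56.76 m/s; v_y0 = 67.3 sin 32.5° = 36.16 m/s.
Time to reach the wall: t = 270 / 56.76 = 4.757 s.
Height at that point: y = 36.16×4.757 − 5.000×4.757² = 58.87 m.
That is 58.87 − 31.8 = 27.1 m above the top of the wall, so the projectile clears it.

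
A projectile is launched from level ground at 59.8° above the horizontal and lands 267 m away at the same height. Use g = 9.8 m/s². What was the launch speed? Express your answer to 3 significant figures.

54.9 m/s

On level ground, R = v₀² sin(2θ) / g, so v₀ = √(R g / sin 2θ).
sin(2 × 59.8°) = 0.8695.
v₀ = √(267 × 9.8 / 0.8695) = √3009 = 54.9 m/s.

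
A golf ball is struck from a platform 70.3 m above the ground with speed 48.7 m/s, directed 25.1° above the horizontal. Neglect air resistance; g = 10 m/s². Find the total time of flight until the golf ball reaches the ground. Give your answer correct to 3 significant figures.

Vertical component: v_y = 48.7 sin 25.1° = 20.66 m/s.
Taking up as positive with launch at y = 70.3 m, landing at y = 0: 0 = 70.3 + 20.66 t − ½(10) t².
Solving 5.000 t² − 20.66 t − 70.3 = 0 gives t = [20.66 + √(20.66² + 4·5.000·70.3)] / 10.00 = 6.35 s.

6.35 s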